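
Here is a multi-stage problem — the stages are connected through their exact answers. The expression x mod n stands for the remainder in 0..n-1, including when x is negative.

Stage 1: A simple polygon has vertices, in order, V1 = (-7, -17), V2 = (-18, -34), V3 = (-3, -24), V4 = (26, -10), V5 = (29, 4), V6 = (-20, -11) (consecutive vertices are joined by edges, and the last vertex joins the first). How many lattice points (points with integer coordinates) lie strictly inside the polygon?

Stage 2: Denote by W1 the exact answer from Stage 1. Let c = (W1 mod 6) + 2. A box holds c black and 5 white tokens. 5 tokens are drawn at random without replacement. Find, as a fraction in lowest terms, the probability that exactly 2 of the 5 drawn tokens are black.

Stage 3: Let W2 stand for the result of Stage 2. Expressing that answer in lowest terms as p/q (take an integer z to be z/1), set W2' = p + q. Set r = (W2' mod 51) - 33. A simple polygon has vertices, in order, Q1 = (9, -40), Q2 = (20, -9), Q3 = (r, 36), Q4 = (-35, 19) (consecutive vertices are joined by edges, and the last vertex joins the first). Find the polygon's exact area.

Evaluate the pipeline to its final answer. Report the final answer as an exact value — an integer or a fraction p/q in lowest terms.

2020

Stage 1: cross terms: (-7*-34 - -18*-17)=-68, (-18*-24 - -3*-34)=330, (-3*-10 - 26*-24)=654, (26*4 - 29*-10)=394, (29*-11 - -20*4)=-239, (-20*-17 - -7*-11)=263; twice the area = |1334| = 1334; area = 667; boundary points = 1 + 5 + 1 + 1 + 1 + 1 = 10; strictly interior points = area - boundary/2 + 1 = 663; answer 663
Stage 2: W1 = 663; c = 5; total draws C(10,5) = 252; favorable C(5,2)*C(5,3) = 100; P = 25/63; answer 25/63
Stage 3: W2 = 25/63; threaded value p + q = 88; r = 4; cross terms: (9*-9 - 20*-40)=719, (20*36 - 4*-9)=756, (4*19 - -35*36)=1336, (-35*-40 - 9*19)=1229; twice the area = |4040| = 4040; area = 2020; answer 2020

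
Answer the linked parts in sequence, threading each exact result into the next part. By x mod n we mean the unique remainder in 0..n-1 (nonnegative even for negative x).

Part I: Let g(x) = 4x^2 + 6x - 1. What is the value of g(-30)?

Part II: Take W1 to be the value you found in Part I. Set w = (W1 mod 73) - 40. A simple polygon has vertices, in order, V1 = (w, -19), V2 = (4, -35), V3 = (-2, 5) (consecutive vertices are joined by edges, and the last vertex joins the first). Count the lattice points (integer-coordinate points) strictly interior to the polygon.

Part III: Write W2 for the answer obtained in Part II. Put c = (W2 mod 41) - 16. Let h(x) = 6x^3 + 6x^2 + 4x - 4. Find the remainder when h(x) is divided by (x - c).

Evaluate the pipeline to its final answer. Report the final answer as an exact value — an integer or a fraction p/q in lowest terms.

Part I: 4*(-30)^2 + 6*(-30)^1 - 1 = (3600) + (-180) + (-1) = 3419; answer 3419
Part II: W1 = 3419; w = 21; cross terms: (21*-35 - 4*-19)=-659, (4*5 - -2*-35)=-50, (-2*-19 - 21*5)=-67; twice the area = |-776| = 776; area = 388; boundary points = 1 + 2 + 1 = 4; strictly interior points = area - boundary/2 + 1 = 387; answer 387
Part III: W2 = 387; c = 2; remainder = value at the root: 6*(2)^3 + 6*(2)^2 + 4*(2)^1 - 4 = (48) + (24) + (8) + (-4) = 76; answer 76

76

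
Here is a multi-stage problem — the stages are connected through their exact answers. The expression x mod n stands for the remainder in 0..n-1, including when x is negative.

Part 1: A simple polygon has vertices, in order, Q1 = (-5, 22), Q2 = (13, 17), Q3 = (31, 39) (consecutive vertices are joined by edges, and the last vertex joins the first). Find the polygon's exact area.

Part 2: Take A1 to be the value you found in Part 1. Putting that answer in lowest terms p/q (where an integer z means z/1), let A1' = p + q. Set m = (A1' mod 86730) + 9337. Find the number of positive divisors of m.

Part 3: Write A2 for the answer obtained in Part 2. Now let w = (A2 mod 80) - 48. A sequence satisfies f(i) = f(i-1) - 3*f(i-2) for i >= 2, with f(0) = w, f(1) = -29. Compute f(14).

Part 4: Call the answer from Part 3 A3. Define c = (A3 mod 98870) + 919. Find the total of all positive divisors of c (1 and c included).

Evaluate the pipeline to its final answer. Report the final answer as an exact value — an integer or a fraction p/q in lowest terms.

149606

Part 1: cross terms: (-5*17 - 13*22)=-371, (13*39 - 31*17)=-20, (31*22 - -5*39)=877; twice the area = |486| = 486; area = 243; answer 243
Part 2: A1 = 243; threaded value p + q = 244; m = 9581; 9581 = 11 * 13 * 67; number of divisors = (1+1) * (1+1) * (1+1) = 8; answer 8
Part 3: A2 = 8; w = -40; f(2) = 1*(-29) - 3*(-40) = 91; iterating: f(2)=91, f(3)=178, f(4)=-95, f(5)=-629, f(6)=-344, f(7)=1543, f(8)=2575, f(9)=-2054, f(10)=-9779, f(11)=-3617, f(12)=25720, f(13)=36571, f(14)=-40589; answer -40589
Part 4: A3 = -40589; c = 59200; 59200 = 2^6 * 5^2 * 37; sigma = (1 + 2 + 4 + 8 + 16 + 32 + 64) * (1 + 5 + 25) * (1 + 37) = 127 * 31 * 38 = 149606; answer 149606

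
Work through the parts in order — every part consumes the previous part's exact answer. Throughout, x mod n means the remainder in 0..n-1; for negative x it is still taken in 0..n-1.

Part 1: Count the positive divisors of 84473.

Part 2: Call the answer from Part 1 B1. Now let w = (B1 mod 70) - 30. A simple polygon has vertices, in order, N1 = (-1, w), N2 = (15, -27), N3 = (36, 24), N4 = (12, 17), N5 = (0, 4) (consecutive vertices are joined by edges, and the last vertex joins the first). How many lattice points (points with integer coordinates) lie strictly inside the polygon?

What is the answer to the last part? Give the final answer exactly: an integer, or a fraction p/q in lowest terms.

Part 1: 84473 = 17 * 4969; number of divisors = (1+1) * (1+1) = 4; answer 4
Part 2: B1 = 4; w = -26; cross terms: (-1*-27 - 15*-26)=417, (15*24 - 36*-27)=1332, (36*17 - 12*24)=324, (12*4 - 0*17)=48, (0*-26 - -1*4)=4; twice the area = |2125| = 2125; area = 2125/2; boundary points = 1 + 3 + 1 + 1 + 1 = 7; strictly interior points = area - boundary/2 + 1 = 1060; answer 1060

1060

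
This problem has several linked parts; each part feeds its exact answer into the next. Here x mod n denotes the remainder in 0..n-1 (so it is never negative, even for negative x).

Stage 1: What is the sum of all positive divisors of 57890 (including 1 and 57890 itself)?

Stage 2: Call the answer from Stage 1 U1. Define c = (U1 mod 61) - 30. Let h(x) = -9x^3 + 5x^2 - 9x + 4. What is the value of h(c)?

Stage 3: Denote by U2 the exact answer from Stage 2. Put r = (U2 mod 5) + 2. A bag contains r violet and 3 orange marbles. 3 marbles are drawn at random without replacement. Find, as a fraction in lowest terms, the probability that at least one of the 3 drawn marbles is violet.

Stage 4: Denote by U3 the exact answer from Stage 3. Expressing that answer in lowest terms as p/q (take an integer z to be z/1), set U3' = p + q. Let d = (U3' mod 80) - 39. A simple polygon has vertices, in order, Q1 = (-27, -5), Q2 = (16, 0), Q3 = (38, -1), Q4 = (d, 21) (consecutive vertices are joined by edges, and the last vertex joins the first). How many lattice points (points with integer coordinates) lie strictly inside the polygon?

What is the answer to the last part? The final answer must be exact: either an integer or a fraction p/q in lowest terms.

777

Stage 1: 57890 = 2 * 5 * 7 * 827; sigma = (1 + 2) * (1 + 5) * (1 + 7) * (1 + 827) = 3 * 6 * 8 * 828 = 119232; answer 119232
Stage 2: U1 = 119232; c = 8; -9*(8)^3 + 5*(8)^2 - 9*(8)^1 + 4 = (-4608) + (320) + (-72) + (4) = -4356; answer -4356
Stage 3: U2 = -4356; r = 6; total draws C(9,3) = 84; complement C(3,3) = 1; favorable 84 - 1 = 83; P = 83/84; answer 83/84
Stage 4: U3 = 83/84; threaded value p + q = 167; d = -32; cross terms: (-27*0 - 16*-5)=80, (16*-1 - 38*0)=-16, (38*21 - -32*-1)=766, (-32*-5 - -27*21)=727; twice the area = |1557| = 1557; area = 1557/2; boundary points = 1 + 1 + 2 + 1 = 5; strictly interior points = area - boundary/2 + 1 = 777; answer 777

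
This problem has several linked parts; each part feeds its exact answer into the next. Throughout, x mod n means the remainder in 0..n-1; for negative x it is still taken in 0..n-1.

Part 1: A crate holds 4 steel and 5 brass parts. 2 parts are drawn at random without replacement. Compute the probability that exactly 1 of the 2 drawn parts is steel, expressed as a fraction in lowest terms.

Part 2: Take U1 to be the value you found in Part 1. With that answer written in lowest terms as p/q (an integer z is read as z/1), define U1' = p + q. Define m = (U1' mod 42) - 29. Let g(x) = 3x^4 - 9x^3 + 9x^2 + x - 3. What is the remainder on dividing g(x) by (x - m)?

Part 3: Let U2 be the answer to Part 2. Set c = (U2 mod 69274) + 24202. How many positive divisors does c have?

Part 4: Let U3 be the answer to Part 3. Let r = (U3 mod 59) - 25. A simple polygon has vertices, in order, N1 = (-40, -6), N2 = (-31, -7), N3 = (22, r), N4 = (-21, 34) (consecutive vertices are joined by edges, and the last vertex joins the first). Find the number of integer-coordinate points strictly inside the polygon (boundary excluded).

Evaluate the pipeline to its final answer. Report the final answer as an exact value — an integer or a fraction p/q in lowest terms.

Part 1: total draws C(9,2) = 36; favorable C(4,1)*C(5,1) = 20; P = 5/9; answer 5/9
Part 2: U1 = 5/9; threaded value p + q = 14; m = -15; remainder = value at the root: 3*(-15)^4 - 9*(-15)^3 + 9*(-15)^2 + 1*(-15)^1 - 3 = (151875) + (30375) + (2025) + (-15) + (-3) = 184257; answer 184257
Part 3: U2 = 184257; c = 69911; 69911 is prime, so its only divisors are 1 and 69911; count = 2; answer 2
Part 4: U3 = 2; r = -23; cross terms: (-40*-7 - -31*-6)=94, (-31*-23 - 22*-7)=867, (22*34 - -21*-23)=265, (-21*-6 - -40*34)=1486; twice the area = |2712| = 2712; area = 1356; boundary points = 1 + 1 + 1 + 1 = 4; strictly interior points = area - boundary/2 + 1 = 1355; answer 1355

1355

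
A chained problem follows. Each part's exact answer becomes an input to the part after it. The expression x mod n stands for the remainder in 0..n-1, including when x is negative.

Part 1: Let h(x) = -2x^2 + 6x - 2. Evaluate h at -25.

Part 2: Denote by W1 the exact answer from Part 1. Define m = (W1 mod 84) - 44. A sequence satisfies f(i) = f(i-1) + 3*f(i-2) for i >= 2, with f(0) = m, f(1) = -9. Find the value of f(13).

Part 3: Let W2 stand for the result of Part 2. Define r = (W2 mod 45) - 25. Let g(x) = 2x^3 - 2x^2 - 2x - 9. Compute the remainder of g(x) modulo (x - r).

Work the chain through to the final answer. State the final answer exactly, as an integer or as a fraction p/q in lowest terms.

Part 1: -2*(-25)^2 + 6*(-25)^1 - 2 = (-1250) + (-150) + (-2) = -1402; answer -1402
Part 2: W1 = -1402; m = -18; f(2) = 1*(-9) + 3*(-18) = -63; iterating: f(2)=-63, f(3)=-90, f(4)=-279, f(5)=-549, f(6)=-1386, f(7)=-3033, f(8)=-7191, f(9)=-16290, f(10)=-37863, f(11)=-86733, f(12)=-200322, f(13)=-460521; answer -460521
Part 3: W2 = -460521; r = -16; remainder = value at the root: 2*(-16)^3 - 2*(-16)^2 - 2*(-16)^1 - 9 = (-8192) + (-512) + (32) + (-9) = -8681; answer -8681

-8681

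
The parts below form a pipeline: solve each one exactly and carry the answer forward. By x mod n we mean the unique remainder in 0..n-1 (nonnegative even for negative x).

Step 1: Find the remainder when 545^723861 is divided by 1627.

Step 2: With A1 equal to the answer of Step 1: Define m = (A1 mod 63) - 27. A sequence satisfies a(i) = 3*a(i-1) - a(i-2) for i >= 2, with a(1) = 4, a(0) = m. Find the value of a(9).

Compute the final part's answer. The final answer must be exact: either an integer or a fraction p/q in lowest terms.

20206

Step 1: squarings mod 1627: 545^1=545, 545^2=911, 545^4=151, 545^8=23, 545^16=529, 545^32=1624, 545^64=9, 545^128=81, 545^256=53, 545^512=1182, 545^1024=1158, 545^2048=316, 545^4096=609, 545^8192=1552, 545^16384=744, 545^32768=356, 545^65536=1457, 545^131072=1241, 545^262144=939, 545^524288=1514; 545^723861 = 545^1 * 545^4 * 545^16 * 545^128 * 545^256 * 545^512 * 545^2048 * 545^65536 * 545^131072 * 545^524288 = 962 (mod 1627); answer 962
Step 2: A1 = 962; m = -10; a(2) = 3*(4) - 1*(-10) = 22; iterating: a(2)=22, a(3)=62, a(4)=164, a(5)=430, a(6)=1126, a(7)=2948, a(8)=7718, a(9)=20206; answer 20206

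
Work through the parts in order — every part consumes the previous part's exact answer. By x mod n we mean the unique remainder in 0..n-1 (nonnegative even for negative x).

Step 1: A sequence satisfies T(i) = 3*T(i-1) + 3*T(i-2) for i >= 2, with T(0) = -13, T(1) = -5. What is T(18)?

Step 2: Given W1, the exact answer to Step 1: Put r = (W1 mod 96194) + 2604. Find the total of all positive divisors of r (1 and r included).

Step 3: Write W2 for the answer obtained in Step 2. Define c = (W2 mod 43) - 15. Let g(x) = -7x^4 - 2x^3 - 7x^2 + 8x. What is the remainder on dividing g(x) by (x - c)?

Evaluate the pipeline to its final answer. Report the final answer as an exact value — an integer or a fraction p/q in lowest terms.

Step 1: T(2) = 3*(-5) + 3*(-13) = -54; iterating: T(2)=-54, T(3)=-177, T(4)=-693, T(5)=-2610, T(6)=-9909, T(7)=-37557, T(8)=-142398, T(9)=-539865, T(10)=-2046789, T(11)=-7759962, T(12)=-29420253, T(13)=-111540645, T(14)=-422882694, T(15)=-1603270017, T(16)=-6078458133, T(17)=-23045184450, T(18)=-87370927749; answer -87370927749
Step 2: W1 = -87370927749; r = 64981; 64981 = 7 * 9283; sigma = (1 + 7) * (1 + 9283) = 8 * 9284 = 74272; answer 74272
Step 3: W2 = 74272; c = -4; remainder = value at the root: -7*(-4)^4 - 2*(-4)^3 - 7*(-4)^2 + 8*(-4)^1 = (-1792) + (128) + (-112) + (-32) = -1808; answer -1808

-1808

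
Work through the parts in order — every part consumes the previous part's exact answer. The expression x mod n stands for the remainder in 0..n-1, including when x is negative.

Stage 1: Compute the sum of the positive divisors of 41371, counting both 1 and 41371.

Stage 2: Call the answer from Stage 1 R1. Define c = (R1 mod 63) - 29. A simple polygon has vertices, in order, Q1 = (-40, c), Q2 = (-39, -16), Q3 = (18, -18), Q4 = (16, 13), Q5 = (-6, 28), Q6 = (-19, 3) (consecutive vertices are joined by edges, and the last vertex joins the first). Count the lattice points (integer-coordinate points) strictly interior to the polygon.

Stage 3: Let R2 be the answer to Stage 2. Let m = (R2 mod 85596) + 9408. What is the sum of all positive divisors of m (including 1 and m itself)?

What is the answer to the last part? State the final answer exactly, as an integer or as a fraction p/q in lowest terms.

22344

Stage 1: 41371 = 11 * 3761; sigma = (1 + 11) * (1 + 3761) = 12 * 3762 = 45144; answer 45144
Stage 2: R1 = 45144; c = 7; cross terms: (-40*-16 - -39*7)=913, (-39*-18 - 18*-16)=990, (18*13 - 16*-18)=522, (16*28 - -6*13)=526, (-6*3 - -19*28)=514, (-19*7 - -40*3)=-13; twice the area = |3452| = 3452; area = 1726; boundary points = 1 + 1 + 1 + 1 + 1 + 1 = 6; strictly interior points = area - boundary/2 + 1 = 1724; answer 1724
Stage 3: R2 = 1724; m = 11132; 11132 = 2^2 * 11^2 * 23; sigma = (1 + 2 + 4) * (1 + 11 + 121) * (1 + 23) = 7 * 133 * 24 = 22344; answer 22344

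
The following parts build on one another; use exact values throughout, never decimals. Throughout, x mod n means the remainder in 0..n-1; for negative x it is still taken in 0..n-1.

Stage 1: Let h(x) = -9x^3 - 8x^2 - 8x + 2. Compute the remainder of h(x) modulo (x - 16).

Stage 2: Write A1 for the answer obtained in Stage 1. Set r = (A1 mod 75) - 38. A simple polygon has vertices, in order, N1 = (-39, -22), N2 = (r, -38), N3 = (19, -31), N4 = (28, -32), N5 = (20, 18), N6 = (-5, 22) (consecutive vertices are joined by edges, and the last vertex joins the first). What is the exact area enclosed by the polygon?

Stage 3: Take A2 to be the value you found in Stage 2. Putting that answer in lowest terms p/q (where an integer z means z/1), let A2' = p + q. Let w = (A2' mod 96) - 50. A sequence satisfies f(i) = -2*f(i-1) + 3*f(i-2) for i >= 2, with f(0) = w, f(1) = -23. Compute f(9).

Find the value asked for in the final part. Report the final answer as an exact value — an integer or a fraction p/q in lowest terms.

Stage 1: remainder = value at the root: -9*(16)^3 - 8*(16)^2 - 8*(16)^1 + 2 = (-36864) + (-2048) + (-128) + (2) = -39038; answer -39038
Stage 2: A1 = -39038; r = -1; cross terms: (-39*-38 - -1*-22)=1460, (-1*-31 - 19*-38)=753, (19*-32 - 28*-31)=260, (28*18 - 20*-32)=1144, (20*22 - -5*18)=530, (-5*-22 - -39*22)=968; twice the area = |5115| = 5115; area = 5115/2; answer 5115/2
Stage 3: A2 = 5115/2; threaded value p + q = 5117; w = -21; f(2) = -2*(-23) + 3*(-21) = -17; iterating: f(2)=-17, f(3)=-35, f(4)=19, f(5)=-143, f(6)=343, f(7)=-1115, f(8)=3259, f(9)=-9863; answer -9863

-9863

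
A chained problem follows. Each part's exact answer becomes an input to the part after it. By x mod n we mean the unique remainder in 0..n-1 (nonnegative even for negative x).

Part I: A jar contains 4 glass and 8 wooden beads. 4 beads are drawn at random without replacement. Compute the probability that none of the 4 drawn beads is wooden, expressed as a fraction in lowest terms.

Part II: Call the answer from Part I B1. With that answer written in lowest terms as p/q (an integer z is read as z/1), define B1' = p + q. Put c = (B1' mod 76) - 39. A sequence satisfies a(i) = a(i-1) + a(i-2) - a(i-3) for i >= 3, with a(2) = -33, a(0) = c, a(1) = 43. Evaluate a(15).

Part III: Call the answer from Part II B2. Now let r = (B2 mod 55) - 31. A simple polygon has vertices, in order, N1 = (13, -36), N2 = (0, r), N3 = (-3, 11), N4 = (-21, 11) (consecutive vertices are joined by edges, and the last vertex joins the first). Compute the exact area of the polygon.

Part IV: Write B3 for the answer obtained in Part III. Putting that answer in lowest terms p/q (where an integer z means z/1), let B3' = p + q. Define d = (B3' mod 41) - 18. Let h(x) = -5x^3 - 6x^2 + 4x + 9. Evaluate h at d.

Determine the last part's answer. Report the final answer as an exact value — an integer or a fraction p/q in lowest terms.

Part I: total draws C(12,4) = 495; favorable C(4,4) = 1; P = 1/495; answer 1/495
Part II: B1 = 1/495; threaded value p + q = 496; c = 1; a(3) = 1*(-33) + 1*(43) - 1*(1) = 9; iterating: a(3)=9, a(4)=-67, a(5)=-25, a(6)=-101, a(7)=-59, a(8)=-135, a(9)=-93, a(10)=-169, a(11)=-127, a(12)=-203, a(13)=-161, a(14)=-237, a(15)=-195; answer -195
Part III: B2 = -195; r = -6; cross terms: (13*-6 - 0*-36)=-78, (0*11 - -3*-6)=-18, (-3*11 - -21*11)=198, (-21*-36 - 13*11)=613; twice the area = |715| = 715; area = 715/2; answer 715/2
Part IV: B3 = 715/2; threaded value p + q = 717; d = 2; -5*(2)^3 - 6*(2)^2 + 4*(2)^1 + 9 = (-40) + (-24) + (8) + (9) = -47; answer -47

-47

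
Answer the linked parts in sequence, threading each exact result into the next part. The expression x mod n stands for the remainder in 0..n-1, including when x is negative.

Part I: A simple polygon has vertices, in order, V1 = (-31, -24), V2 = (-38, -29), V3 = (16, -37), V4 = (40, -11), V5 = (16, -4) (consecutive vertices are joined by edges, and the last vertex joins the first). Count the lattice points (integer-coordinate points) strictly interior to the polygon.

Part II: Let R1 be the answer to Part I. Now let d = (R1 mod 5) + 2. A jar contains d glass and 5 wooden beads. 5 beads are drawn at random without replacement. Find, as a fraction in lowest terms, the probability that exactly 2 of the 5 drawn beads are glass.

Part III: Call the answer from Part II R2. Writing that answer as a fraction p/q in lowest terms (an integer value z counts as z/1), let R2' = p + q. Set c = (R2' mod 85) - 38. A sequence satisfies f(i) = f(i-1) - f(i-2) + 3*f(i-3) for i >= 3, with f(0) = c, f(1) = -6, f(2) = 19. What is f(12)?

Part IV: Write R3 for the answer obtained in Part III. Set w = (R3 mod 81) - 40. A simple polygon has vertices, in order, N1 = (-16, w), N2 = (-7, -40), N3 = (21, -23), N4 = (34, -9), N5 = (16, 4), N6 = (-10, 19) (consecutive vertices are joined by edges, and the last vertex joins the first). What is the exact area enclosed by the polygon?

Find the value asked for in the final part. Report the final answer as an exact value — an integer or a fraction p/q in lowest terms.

Part I: cross terms: (-31*-29 - -38*-24)=-13, (-38*-37 - 16*-29)=1870, (16*-11 - 40*-37)=1304, (40*-4 - 16*-11)=16, (16*-24 - -31*-4)=-508; twice the area = |2669| = 2669; area = 2669/2; boundary points = 1 + 2 + 2 + 1 + 1 = 7; strictly interior points = area - boundary/2 + 1 = 1332; answer 1332
Part II: R1 = 1332; d = 4; total draws C(9,5) = 126; favorable C(4,2)*C(5,3) = 60; P = 10/21; answer 10/21
Part III: R2 = 10/21; threaded value p + q = 31; c = -7; f(3) = 1*(19) - 1*(-6) + 3*(-7) = 4; iterating: f(3)=4, f(4)=-33, f(5)=20, f(6)=65, f(7)=-54, f(8)=-59, f(9)=190, f(10)=87, f(11)=-280, f(12)=203; answer 203
Part IV: R3 = 203; w = 1; cross terms: (-16*-40 - -7*1)=647, (-7*-23 - 21*-40)=1001, (21*-9 - 34*-23)=593, (34*4 - 16*-9)=280, (16*19 - -10*4)=344, (-10*1 - -16*19)=294; twice the area = |3159| = 3159; area = 3159/2; answer 3159/2

3159/2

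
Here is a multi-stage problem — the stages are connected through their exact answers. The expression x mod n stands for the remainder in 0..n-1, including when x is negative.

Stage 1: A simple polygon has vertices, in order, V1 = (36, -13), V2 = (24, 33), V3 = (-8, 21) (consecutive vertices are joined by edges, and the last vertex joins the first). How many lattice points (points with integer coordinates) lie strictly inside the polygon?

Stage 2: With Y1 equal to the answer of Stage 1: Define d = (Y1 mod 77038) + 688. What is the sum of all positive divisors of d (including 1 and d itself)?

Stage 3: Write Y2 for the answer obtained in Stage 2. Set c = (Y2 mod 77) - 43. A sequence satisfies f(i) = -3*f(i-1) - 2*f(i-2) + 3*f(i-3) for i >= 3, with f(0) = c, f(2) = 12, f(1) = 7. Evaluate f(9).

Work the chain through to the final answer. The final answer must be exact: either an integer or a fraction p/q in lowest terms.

Stage 1: cross terms: (36*33 - 24*-13)=1500, (24*21 - -8*33)=768, (-8*-13 - 36*21)=-652; twice the area = |1616| = 1616; area = 808; boundary points = 2 + 4 + 2 = 8; strictly interior points = area - boundary/2 + 1 = 805; answer 805
Stage 2: Y1 = 805; d = 1493; 1493 is prime, so its only divisors are 1 and 1493; sigma = 1 + 1493 = 1494; answer 1494
Stage 3: Y2 = 1494; c = -12; f(3) = -3*(12) - 2*(7) + 3*(-12) = -86; iterating: f(3)=-86, f(4)=255, f(5)=-557, f(6)=903, f(7)=-830, f(8)=-987, f(9)=7330; answer 7330

7330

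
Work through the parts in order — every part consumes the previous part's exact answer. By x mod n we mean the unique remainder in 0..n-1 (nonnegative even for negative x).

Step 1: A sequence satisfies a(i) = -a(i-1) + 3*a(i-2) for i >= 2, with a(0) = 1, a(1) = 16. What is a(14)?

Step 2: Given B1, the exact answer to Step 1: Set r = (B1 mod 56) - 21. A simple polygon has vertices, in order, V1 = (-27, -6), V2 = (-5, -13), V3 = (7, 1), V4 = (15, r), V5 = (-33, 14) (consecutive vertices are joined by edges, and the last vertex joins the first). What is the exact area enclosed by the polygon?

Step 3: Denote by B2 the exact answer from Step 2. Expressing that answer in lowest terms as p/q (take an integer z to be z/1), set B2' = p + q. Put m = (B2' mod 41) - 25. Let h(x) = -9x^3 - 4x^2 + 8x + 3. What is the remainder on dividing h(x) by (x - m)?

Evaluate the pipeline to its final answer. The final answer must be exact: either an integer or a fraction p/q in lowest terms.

14883

Step 1: a(2) = -1*(16) + 3*(1) = -13; iterating: a(2)=-13, a(3)=61, a(4)=-100, a(5)=283, a(6)=-583, a(7)=1432, a(8)=-3181, a(9)=7477, a(10)=-17020, a(11)=39451, a(12)=-90511, a(13)=208864, a(14)=-480397; answer -480397
Step 2: B1 = -480397; r = 6; cross terms: (-27*-13 - -5*-6)=321, (-5*1 - 7*-13)=86, (7*6 - 15*1)=27, (15*14 - -33*6)=408, (-33*-6 - -27*14)=576; twice the area = |1418| = 1418; area = 709; answer 709
Step 3: B2 = 709; threaded value p + q = 710; m = -12; remainder = value at the root: -9*(-12)^3 - 4*(-12)^2 + 8*(-12)^1 + 3 = (15552) + (-576) + (-96) + (3) = 14883; answer 14883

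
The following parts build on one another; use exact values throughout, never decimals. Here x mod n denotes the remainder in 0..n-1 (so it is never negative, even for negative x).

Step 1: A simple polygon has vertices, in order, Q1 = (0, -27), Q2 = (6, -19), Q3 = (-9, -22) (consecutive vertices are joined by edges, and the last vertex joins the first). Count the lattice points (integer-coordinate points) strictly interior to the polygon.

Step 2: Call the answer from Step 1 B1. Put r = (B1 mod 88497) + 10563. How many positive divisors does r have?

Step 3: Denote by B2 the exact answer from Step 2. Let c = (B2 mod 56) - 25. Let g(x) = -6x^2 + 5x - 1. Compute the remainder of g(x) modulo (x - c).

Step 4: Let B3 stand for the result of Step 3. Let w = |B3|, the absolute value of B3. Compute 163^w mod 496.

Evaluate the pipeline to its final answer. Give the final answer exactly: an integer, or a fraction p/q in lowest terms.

Step 1: cross terms: (0*-19 - 6*-27)=162, (6*-22 - -9*-19)=-303, (-9*-27 - 0*-22)=243; twice the area = |102| = 102; area = 51; boundary points = 2 + 3 + 1 = 6; strictly interior points = area - boundary/2 + 1 = 49; answer 49
Step 2: B1 = 49; r = 10612; 10612 = 2^2 * 7 * 379; number of divisors = (2+1) * (1+1) * (1+1) = 12; answer 12
Step 3: B2 = 12; c = -13; remainder = value at the root: -6*(-13)^2 + 5*(-13)^1 - 1 = (-1014) + (-65) + (-1) = -1080; answer -1080
Step 4: B3 = -1080; w = 1080; squarings mod 496: 163^1=163, 163^2=281, 163^4=97, 163^8=481, 163^16=225, 163^32=33, 163^64=97, 163^128=481, 163^256=225, 163^512=33, 163^1024=97; 163^1080 = 163^8 * 163^16 * 163^32 * 163^1024 = 1 (mod 496); answer 1

1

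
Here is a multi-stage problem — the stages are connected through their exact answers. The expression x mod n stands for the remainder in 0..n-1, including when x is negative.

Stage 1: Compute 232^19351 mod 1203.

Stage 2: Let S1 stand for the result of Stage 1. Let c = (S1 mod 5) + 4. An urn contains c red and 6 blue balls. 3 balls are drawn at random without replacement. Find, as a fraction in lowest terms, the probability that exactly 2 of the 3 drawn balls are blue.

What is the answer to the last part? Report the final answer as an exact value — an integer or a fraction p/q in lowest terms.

30/91

Stage 1: squarings mod 1203: 232^1=232, 232^2=892, 232^4=481, 232^8=385, 232^16=256, 232^32=574, 232^64=1057, 232^128=865, 232^256=1162, 232^512=478, 232^1024=1117, 232^2048=178, 232^4096=406, 232^8192=25, 232^16384=625; 232^19351 = 232^1 * 232^2 * 232^4 * 232^16 * 232^128 * 232^256 * 232^512 * 232^2048 * 232^16384 = 229 (mod 1203); answer 229
Stage 2: S1 = 229; c = 8; total draws C(14,3) = 364; favorable C(6,2)*C(8,1) = 120; P = 30/91; answer 30/91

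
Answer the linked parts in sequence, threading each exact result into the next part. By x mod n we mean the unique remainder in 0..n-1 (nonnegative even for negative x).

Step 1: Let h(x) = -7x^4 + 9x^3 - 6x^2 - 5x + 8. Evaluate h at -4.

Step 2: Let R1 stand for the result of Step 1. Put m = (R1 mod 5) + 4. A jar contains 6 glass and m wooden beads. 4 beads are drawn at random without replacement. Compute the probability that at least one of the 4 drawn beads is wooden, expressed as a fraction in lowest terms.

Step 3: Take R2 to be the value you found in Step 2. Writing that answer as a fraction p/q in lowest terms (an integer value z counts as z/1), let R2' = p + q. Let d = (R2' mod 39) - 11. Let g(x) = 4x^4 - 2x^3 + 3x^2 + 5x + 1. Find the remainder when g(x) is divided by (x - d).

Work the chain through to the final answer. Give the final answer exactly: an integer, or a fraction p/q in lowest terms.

1794911

Step 1: -7*(-4)^4 + 9*(-4)^3 - 6*(-4)^2 - 5*(-4)^1 + 8 = (-1792) + (-576) + (-96) + (20) + (8) = -2436; answer -2436
Step 2: R1 = -2436; m = 8; total draws C(14,4) = 1001; complement C(6,4) = 15; favorable 1001 - 15 = 986; P = 986/1001; answer 986/1001
Step 3: R2 = 986/1001; threaded value p + q = 1987; d = 26; remainder = value at the root: 4*(26)^4 - 2*(26)^3 + 3*(26)^2 + 5*(26)^1 + 1 = (1827904) + (-35152) + (2028) + (130) + (1) = 1794911; answer 1794911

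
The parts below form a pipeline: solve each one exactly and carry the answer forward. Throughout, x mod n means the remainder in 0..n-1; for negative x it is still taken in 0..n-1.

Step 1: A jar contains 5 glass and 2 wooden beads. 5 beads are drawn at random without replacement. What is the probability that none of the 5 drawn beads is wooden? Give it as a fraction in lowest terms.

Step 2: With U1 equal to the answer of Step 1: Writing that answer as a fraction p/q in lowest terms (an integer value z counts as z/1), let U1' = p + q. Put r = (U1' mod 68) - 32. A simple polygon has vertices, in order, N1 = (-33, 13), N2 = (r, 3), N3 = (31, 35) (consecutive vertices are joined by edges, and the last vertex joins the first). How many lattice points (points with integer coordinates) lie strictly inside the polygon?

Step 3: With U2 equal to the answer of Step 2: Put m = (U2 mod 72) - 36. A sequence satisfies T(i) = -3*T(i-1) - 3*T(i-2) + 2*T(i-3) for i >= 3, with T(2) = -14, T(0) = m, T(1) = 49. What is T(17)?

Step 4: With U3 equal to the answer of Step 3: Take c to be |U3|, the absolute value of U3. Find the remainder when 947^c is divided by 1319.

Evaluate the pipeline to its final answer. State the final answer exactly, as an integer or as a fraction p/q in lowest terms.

Step 1: total draws C(7,5) = 21; favorable C(5,5) = 1; P = 1/21; answer 1/21
Step 2: U1 = 1/21; threaded value p + q = 22; r = -10; cross terms: (-33*3 - -10*13)=31, (-10*35 - 31*3)=-443, (31*13 - -33*35)=1558; twice the area = |1146| = 1146; area = 573; boundary points = 1 + 1 + 2 = 4; strictly interior points = area - boundary/2 + 1 = 572; answer 572
Step 3: U2 = 572; m = 32; T(3) = -3*(-14) - 3*(49) + 2*(32) = -41; iterating: T(3)=-41, T(4)=263, T(5)=-694, T(6)=1211, T(7)=-1025, T(8)=-1946, T(9)=11335, T(10)=-30217, T(11)=52754, T(12)=-44941, T(13)=-83873, T(14)=491950, T(15)=-1314113, T(16)=2298743, T(17)=-1969990; answer -1969990
Step 4: U3 = -1969990; c = 1969990; squarings mod 1319: 947^1=947, 947^2=1208, 947^4=450, 947^8=693, 947^16=133, 947^32=542, 947^64=946, 947^128=634, 947^256=980, 947^512=168, 947^1024=525, 947^2048=1273, 947^4096=797, 947^8192=770, 947^16384=669, 947^32768=420, 947^65536=973, 947^131072=1006, 947^262144=363, 947^524288=1188, 947^1048576=14; 947^1969990 = 947^2 * 947^4 * 947^64 * 947^256 * 947^512 * 947^1024 * 947^2048 * 947^131072 * 947^262144 * 947^524288 * 947^1048576 = 268 (mod 1319); answer 268

268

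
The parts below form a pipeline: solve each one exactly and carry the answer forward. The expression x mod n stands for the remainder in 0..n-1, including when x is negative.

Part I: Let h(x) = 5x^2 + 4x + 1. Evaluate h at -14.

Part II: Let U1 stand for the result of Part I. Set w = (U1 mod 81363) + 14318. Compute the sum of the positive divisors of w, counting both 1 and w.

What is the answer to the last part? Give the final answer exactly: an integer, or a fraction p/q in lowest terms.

20328

Part I: 5*(-14)^2 + 4*(-14)^1 + 1 = (980) + (-56) + (1) = 925; answer 925
Part II: U1 = 925; w = 15243; 15243 = 3 * 5081; sigma = (1 + 3) * (1 + 5081) = 4 * 5082 = 20328; answer 20328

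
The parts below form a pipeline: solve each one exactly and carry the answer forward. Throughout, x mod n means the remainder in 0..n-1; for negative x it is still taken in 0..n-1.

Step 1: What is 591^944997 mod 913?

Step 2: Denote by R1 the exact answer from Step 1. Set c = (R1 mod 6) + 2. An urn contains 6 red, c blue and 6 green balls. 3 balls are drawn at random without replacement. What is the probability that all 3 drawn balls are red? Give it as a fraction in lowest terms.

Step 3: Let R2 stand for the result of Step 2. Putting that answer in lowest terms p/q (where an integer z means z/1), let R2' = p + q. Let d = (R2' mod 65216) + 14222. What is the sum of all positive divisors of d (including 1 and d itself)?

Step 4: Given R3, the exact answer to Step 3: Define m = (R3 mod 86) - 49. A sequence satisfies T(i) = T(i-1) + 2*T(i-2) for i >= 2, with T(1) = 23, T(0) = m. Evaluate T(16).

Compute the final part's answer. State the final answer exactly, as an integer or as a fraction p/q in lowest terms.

Step 1: squarings mod 913: 591^1=591, 591^2=515, 591^4=455, 591^8=687, 591^16=861, 591^32=878, 591^64=312, 591^128=566, 591^256=806, 591^512=493, 591^1024=191, 591^2048=874, 591^4096=608, 591^8192=812, 591^16384=158, 591^32768=313, 591^65536=278, 591^131072=592, 591^262144=785, 591^524288=863; 591^944997 = 591^1 * 591^4 * 591^32 * 591^64 * 591^256 * 591^512 * 591^2048 * 591^8192 * 591^16384 * 591^131072 * 591^262144 * 591^524288 = 178 (mod 913); answer 178
Step 2: R1 = 178; c = 6; total draws C(18,3) = 816; favorable C(6,3) = 20; P = 5/204; answer 5/204
Step 3: R2 = 5/204; threaded value p + q = 209; d = 14431; 14431 is prime, so its only divisors are 1 and 14431; sigma = 1 + 14431 = 14432; answer 14432
Step 4: R3 = 14432; m = 21; T(2) = 1*(23) + 2*(21) = 65; iterating: T(2)=65, T(3)=111, T(4)=241, T(5)=463, T(6)=945, T(7)=1871, T(8)=3761, T(9)=7503, T(10)=15025, T(11)=30031, T(12)=60081, T(13)=120143, T(14)=240305, T(15)=480591, T(16)=961201; answer 961201

961201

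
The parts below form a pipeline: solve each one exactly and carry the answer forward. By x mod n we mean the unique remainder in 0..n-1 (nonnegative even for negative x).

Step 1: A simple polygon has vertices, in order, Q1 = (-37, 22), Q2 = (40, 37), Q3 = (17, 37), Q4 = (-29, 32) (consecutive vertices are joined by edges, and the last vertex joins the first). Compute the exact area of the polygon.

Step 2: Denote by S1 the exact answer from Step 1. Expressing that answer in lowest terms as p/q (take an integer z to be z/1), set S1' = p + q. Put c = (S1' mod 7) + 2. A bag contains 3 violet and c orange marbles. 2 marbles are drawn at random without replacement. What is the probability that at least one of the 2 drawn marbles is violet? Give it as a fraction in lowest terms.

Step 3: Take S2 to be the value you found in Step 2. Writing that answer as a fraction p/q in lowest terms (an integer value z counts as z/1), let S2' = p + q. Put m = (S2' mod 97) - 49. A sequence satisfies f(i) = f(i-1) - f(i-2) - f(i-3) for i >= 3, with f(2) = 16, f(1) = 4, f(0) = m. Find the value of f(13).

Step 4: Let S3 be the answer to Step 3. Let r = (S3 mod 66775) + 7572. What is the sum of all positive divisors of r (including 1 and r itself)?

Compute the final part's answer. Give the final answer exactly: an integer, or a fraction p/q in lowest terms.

Step 1: cross terms: (-37*37 - 40*22)=-2249, (40*37 - 17*37)=851, (17*32 - -29*37)=1617, (-29*22 - -37*32)=546; twice the area = |765| = 765; area = 765/2; answer 765/2
Step 2: S1 = 765/2; threaded value p + q = 767; c = 6; total draws C(9,2) = 36; complement C(6,2) = 15; favorable 36 - 15 = 21; P = 7/12; answer 7/12
Step 3: S2 = 7/12; threaded value p + q = 19; m = -30; f(3) = 1*(16) - 1*(4) - 1*(-30) = 42; iterating: f(3)=42, f(4)=22, f(5)=-36, f(6)=-100, f(7)=-86, f(8)=50, f(9)=236, f(10)=272, f(11)=-14, f(12)=-522, f(13)=-780; answer -780
Step 4: S3 = -780; r = 73567; 73567 = 13 * 5659; sigma = (1 + 13) * (1 + 5659) = 14 * 5660 = 79240; answer 79240

79240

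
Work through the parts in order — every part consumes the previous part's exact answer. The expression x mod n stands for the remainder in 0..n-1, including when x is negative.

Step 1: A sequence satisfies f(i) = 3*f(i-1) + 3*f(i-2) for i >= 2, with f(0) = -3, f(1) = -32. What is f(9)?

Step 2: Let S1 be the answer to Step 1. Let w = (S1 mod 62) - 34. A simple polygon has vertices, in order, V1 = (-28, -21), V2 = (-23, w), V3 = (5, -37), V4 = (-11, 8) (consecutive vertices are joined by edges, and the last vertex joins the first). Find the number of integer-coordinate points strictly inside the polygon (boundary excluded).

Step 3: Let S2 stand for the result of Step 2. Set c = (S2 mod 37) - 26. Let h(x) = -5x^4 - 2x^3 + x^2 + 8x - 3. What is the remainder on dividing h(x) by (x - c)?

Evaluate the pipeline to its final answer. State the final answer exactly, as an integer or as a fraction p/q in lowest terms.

Step 1: f(2) = 3*(-32) + 3*(-3) = -105; iterating: f(2)=-105, f(3)=-411, f(4)=-1548, f(5)=-5877, f(6)=-22275, f(7)=-84456, f(8)=-320193, f(9)=-1213947; answer -1213947
Step 2: S1 = -1213947; w = -21; cross terms: (-28*-21 - -23*-21)=105, (-23*-37 - 5*-21)=956, (5*8 - -11*-37)=-367, (-11*-21 - -28*8)=455; twice the area = |1149| = 1149; area = 1149/2; boundary points = 5 + 4 + 1 + 1 = 11; strictly interior points = area - boundary/2 + 1 = 570; answer 570
Step 3: S2 = 570; c = -11; remainder = value at the root: -5*(-11)^4 - 2*(-11)^3 + 1*(-11)^2 + 8*(-11)^1 - 3 = (-73205) + (2662) + (121) + (-88) + (-3) = -70513; answer -70513

-70513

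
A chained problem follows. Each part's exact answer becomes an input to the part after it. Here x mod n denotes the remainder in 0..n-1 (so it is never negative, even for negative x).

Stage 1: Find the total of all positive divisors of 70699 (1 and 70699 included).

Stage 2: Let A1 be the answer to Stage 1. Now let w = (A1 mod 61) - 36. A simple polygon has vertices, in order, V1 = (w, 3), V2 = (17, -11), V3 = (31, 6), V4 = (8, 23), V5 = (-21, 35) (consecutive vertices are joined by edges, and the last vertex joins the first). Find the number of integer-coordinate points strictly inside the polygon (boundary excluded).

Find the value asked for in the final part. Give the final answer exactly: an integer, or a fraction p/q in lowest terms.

1245

Stage 1: 70699 = 19 * 61^2; sigma = (1 + 19) * (1 + 61 + 3721) = 20 * 3783 = 75660; answer 75660
Stage 2: A1 = 75660; w = -16; cross terms: (-16*-11 - 17*3)=125, (17*6 - 31*-11)=443, (31*23 - 8*6)=665, (8*35 - -21*23)=763, (-21*3 - -16*35)=497; twice the area = |2493| = 2493; area = 2493/2; boundary points = 1 + 1 + 1 + 1 + 1 = 5; strictly interior points = area - boundary/2 + 1 = 1245; answer 1245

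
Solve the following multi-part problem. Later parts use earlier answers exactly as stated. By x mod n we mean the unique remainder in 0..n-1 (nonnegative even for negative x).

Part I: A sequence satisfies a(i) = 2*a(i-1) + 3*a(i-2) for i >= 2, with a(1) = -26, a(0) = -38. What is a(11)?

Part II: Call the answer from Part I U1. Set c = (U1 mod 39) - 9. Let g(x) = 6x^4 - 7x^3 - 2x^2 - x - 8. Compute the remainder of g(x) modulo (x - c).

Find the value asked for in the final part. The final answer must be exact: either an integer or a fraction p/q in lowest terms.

Part I: a(2) = 2*(-26) + 3*(-38) = -166; iterating: a(2)=-166, a(3)=-410, a(4)=-1318, a(5)=-3866, a(6)=-11686, a(7)=-34970, a(8)=-104998, a(9)=-314906, a(10)=-944806, a(11)=-2834330; answer -2834330
Part II: U1 = -2834330; c = 25; remainder = value at the root: 6*(25)^4 - 7*(25)^3 - 2*(25)^2 - 1*(25)^1 - 8 = (2343750) + (-109375) + (-1250) + (-25) + (-8) = 2233092; answer 2233092

2233092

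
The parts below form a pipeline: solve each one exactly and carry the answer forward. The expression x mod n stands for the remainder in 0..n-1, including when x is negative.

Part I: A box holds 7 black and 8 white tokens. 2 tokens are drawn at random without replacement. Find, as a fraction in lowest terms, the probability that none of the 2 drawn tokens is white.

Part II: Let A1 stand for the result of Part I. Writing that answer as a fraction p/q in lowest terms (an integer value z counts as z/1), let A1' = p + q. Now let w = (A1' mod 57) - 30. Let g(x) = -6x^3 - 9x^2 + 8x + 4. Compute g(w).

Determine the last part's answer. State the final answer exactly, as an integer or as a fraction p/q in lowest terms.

Part I: total draws C(15,2) = 105; favorable C(7,2) = 21; P = 1/5; answer 1/5
Part II: A1 = 1/5; threaded value p + q = 6; w = -24; -6*(-24)^3 - 9*(-24)^2 + 8*(-24)^1 + 4 = (82944) + (-5184) + (-192) + (4) = 77572; answer 77572

77572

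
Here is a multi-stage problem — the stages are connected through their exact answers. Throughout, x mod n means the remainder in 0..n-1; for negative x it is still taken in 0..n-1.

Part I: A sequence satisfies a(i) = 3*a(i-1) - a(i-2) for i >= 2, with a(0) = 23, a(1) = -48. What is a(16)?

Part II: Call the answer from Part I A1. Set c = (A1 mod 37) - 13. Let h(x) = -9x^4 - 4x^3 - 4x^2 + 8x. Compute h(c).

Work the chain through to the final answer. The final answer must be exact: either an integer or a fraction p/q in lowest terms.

Part I: a(2) = 3*(-48) - 1*(23) = -167; iterating: a(2)=-167, a(3)=-453, a(4)=-1192, a(5)=-3123, a(6)=-8177, a(7)=-21408, a(8)=-56047, a(9)=-146733, a(10)=-384152, a(11)=-1005723, a(12)=-2633017, a(13)=-6893328, a(14)=-18046967, a(15)=-47247573, a(16)=-123695752; answer -123695752
Part II: A1 = -123695752; c = 8; -9*(8)^4 - 4*(8)^3 - 4*(8)^2 + 8*(8)^1 = (-36864) + (-2048) + (-256) + (64) = -39104; answer -39104

-39104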